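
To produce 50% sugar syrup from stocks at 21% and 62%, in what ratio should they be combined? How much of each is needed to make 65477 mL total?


Let x parts of 21% mix with y parts of 62%.
21x + 62y = 50(x + y)
21x + 62y = 50x + 50y
x(21 - 50) = y(50 - 62)
x/y = (62 - 50)/(50 - 21) = 12/29
Simplify: 12:29
Total parts = 41; one part = 65477/41 = 1597.00 mL
21% solution: 12×1597.00 = 19164.00 mL
62% solution: 29×1597.00 = 46313.00 mL
= ratio 12:29; 19164.00 mL and 46313.00 mL

ratio 12:29; 19164.00 mL and 46313.00 mL


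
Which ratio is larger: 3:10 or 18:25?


3/10 = 0.3000
18/25 = 0.7200
0.3000 < 0.7200, so 3:10 is less
= 18:25

18:25


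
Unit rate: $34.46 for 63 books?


Unit rate = total / quantity
= 34.46 / 63
= $0.55 per unit

$0.55 per unit


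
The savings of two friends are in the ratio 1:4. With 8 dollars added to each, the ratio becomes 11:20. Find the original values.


Let A = 1k, B = 4k.
(1k + 8) / (4k + 8) = 11/20
Cross-multiply: 20(1k + 8) = 11(4k + 8)
20k + 160 = 44k + 88
20k - 44k = 88 - 160
-24k = -72
k = -72/-24 = 3
A = 1×3 = 3, B = 4×3 = 12
= A = 3, B = 12

A = 3, B = 12


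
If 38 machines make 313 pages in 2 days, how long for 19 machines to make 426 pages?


Days ∝ work / workers, so d₂ = d₁ × (m₁/m₂) × (w₂/w₁)
Workers factor (inverse): 38/19 = 2.0000
Work factor (direct): 426/313 ≈ 1.3610
d₂ = 2 × 38/19 × 426/313 = (2 × 38 × 426) / (19 × 313) = 32376/5947
≈ 5.44 days

5.44 days


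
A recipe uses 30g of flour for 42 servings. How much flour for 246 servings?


Direct proportion: y/x = constant
k = 30/42 ≈ 0.7143
y₂ = k × 246 = 30 × 246 / 42 = 7380/42
≈ 175.71

175.71


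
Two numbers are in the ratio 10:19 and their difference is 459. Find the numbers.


Let A = 10k, B = 19k.
19k - 10k = 459
9k = 459 → k = 459/9 = 51
A = 10×51 = 510, B = 19×51 = 969
= A = 510, B = 969

A = 510, B = 969


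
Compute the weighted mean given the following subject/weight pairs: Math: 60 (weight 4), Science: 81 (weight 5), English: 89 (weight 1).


Numerator = 60×4 + 81×5 + 89×1
= 240 + 405 + 89
= 734
Total weight = 10
Weighted avg = 734/10
= 73.40

73.40


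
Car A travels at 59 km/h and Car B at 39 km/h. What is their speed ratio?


Ratio = 59:39
GCD = 1
Simplified = 59:39
Time ratio (same distance) = 39:59
Speed ratio = 59:39

59:39


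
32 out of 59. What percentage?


Percentage = (part / whole) × 100
= (32 / 59) × 100
≈ 54.24%

54.24%


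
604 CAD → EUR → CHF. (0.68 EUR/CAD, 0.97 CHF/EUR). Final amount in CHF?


Step 1: 604 CAD × 0.68 = 410.72 EUR
Step 2: 410.72 EUR × 0.97 = 398.40 CHF
Implied rate CAD→CHF = 0.68 × 0.97 = 0.6596
= 398.40 CHF

398.40 CHF


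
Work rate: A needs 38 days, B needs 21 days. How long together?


Rate of A = 1/38 per day
Rate of B = 1/21 per day
Combined rate = 1/38 + 1/21 = 59/798 ≈ 0.0739 per day
Days = 1 / combined rate = 798/59
≈ 13.53 days

13.53 days


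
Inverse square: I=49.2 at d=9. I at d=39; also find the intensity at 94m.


I₁d₁² = I₂d₂²
I at 39m = 49.2 × (9/39)² = 49.2 × 81/1521 = 3985.2/1521 ≈ 2.6201
I at 94m = 49.2 × (9/94)² = 49.2 × 81/8836 = 3985.2/8836 ≈ 0.4510
= 2.6201 and 0.4510

2.6201 and 0.4510


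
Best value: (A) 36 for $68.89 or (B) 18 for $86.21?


Deal A: $68.89/36 = $1.9136/unit
Deal B: $86.21/18 = $4.7894/unit
A is cheaper per unit
= Deal A

Deal A


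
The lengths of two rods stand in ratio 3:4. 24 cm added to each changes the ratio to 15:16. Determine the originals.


Let A = 3k, B = 4k.
(3k + 24) / (4k + 24) = 15/16
Cross-multiply: 16(3k + 24) = 15(4k + 24)
48k + 384 = 60k + 360
48k - 60k = 360 - 384
-12k = -24
k = -24/-12 = 2
A = 3×2 = 6, B = 4×2 = 8
= A = 6, B = 8

A = 6, B = 8


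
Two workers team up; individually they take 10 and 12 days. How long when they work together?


Rate of A = 1/10 per day
Rate of B = 1/12 per day
Combined rate = 1/10 + 1/12 = 22/120 ≈ 0.1833 per day
Days = 1 / combined rate = 120/22
≈ 5.45 days

5.45 days


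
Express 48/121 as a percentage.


Percentage = (part / whole) × 100
= (48 / 121) × 100
≈ 39.67%

39.67%


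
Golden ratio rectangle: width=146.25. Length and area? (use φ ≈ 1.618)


φ = (1 + √5) / 2 ≈ 1.618
Length = width × φ = 146.25 × 1.618 = 236.6325
≈ 236.63
Area = width × length = 146.25 × 236.6325 = 34607.503125 ≈ 34607.50
= Length: 236.63, Area: 34607.50

Length: 236.63, Area: 34607.50


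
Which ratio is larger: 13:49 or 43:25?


13/49 = 0.2653
43/25 = 1.7200
0.2653 < 1.7200, so 13:49 is less
= 43:25

43:25


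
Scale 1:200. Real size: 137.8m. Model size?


Model size = real / scale
= 137.8 / 200
= 0.6890 m

0.6890 m


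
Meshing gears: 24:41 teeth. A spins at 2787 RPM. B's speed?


Gear ratio = 24:41 = 24:41
RPM_B = RPM_A × (teeth_A / teeth_B)
= 2787 × (24/41)
= 1631.4 RPM

1631.4 RPM


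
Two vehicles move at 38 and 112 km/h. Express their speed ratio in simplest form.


Ratio = 38:112
GCD = 2
Simplified = 19:56
Time ratio (same distance) = 56:19
Speed ratio = 19:56

19:56


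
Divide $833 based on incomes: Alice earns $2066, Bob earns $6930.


Total income = 2066 + 6930 = $8996
Alice: $833 × 2066/8996 = $191.30
Bob: $833 × 6930/8996 = $641.70
= Alice: $191.30, Bob: $641.70

Alice: $191.30, Bob: $641.70


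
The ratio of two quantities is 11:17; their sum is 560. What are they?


Let A = 11k, B = 17k.
11k + 17k = 560
28k = 560 → k = 560/28 = 20
A = 11×20 = 220, B = 17×20 = 340
= A = 220, B = 340

A = 220, B = 340


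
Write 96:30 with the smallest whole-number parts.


GCD(96, 30) = 6
96/6 : 30/6
= 16:5

16:5


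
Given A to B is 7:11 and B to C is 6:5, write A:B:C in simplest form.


Match B: multiply A:B by 6 → 42:66
Multiply B:C by 11 → 66:55
Combined: 42:66:55
GCD = 1
= 42:66:55

42:66:55


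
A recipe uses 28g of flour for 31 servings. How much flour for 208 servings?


Direct proportion: y/x = constant
k = 28/31 ≈ 0.9032
y₂ = k × 208 = 28 × 208 / 31 = 5824/31
≈ 187.87

187.87


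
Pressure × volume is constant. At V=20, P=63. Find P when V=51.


Inverse proportion: x × y = constant
k = 20 × 63 = 1260
y₂ = k / 51 = 1260 / 51
= 24.71

24.71


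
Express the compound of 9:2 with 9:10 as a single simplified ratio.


Compound ratio = (9×9) : (2×10)
= 81:20
GCD = 1
= 81:20

81:20


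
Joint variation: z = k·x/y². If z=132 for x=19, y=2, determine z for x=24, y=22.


z = k·x/y²
Solve for k using the known point: k = z·y²/x = 132×4/19 = 528/19 ≈ 27.7895
Now evaluate at x=24, y=22:
z = k × 24 / 484 = (528 × 24) / (19 × 484) = 12672/9196
≈ 1.3780

1.3780


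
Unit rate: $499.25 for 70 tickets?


Unit rate = total / quantity
= 499.25 / 70
= $7.13 per unit

$7.13 per unit


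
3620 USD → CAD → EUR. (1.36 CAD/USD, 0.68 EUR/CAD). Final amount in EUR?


Step 1: 3620 USD × 1.36 = 4923.20 CAD
Step 2: 4923.20 CAD × 0.68 = 3347.78 EUR
Implied rate USD→EUR = 1.36 × 0.68 = 0.9248
= 3347.78 EUR

3347.78 EUR


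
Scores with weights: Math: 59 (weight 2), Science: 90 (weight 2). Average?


Numerator = 59×2 + 90×2
= 118 + 180
= 298
Total weight = 4
Weighted avg = 298/4
= 74.50

74.50


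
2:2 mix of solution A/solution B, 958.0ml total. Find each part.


Total parts = 2 + 2 = 4
solution A: 958.0 × 2/4 = 479.0ml
solution B: 958.0 × 2/4 = 479.0ml
= 479.0ml and 479.0ml

479.0ml and 479.0ml


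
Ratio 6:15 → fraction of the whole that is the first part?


Total parts = 6 + 15 = 21
First part: 6/21 = 2/7
= 2/7

2/7


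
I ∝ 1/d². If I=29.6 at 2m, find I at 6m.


I₁d₁² = I₂d₂²
I₂ = I₁ × (d₁/d₂)²
= 29.6 × (2/6)²
= 29.6 × 4/36
= 118.4/36
≈ 3.2889

3.2889


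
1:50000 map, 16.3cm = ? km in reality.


Real distance = map distance × scale
= 16.3cm × 50000
= 815000 cm = 8150.0 m
= 8.150 km

8.150 km


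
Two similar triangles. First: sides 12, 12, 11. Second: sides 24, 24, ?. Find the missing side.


Scale factor = 24/12 = 2
Missing side = 11 × 2
= 22.0

22.0


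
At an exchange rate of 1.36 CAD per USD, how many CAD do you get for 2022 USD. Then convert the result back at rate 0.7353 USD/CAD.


Amount × rate = 2022 × 1.36 = 2749.92 CAD
Round-trip: 2749.92 × 0.7353 = 2022.02 USD
= 2749.92 CAD, then 2022.02 USD

2749.92 CAD, then 2022.02 USD


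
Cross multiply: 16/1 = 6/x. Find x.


Cross multiply: 16 × x = 1 × 6
16x = 6
x = 6 / 16
= 0.38

0.38


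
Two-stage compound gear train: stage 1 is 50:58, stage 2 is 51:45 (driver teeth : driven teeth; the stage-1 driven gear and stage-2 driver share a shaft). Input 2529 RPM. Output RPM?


Stage 1: RPM_B = RPM_A × t_A/t_B = 2529 × 50/58 = 126450/58 ≈ 2180.17
B and C share a shaft → RPM_C = RPM_B
Stage 2: RPM_D = RPM_C × t_C/t_D = RPM_A × (t_A×t_C)/(t_B×t_D)
Overall ratio = (50×51)/(58×45) = 2550/2610
RPM_D = 2529 × 2550/2610 = 6448950/2610
≈ 2470.86 RPM

2470.86 RPM


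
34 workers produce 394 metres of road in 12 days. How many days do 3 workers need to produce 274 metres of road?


Days ∝ work / workers, so d₂ = d₁ × (m₁/m₂) × (w₂/w₁)
Workers factor (inverse): 34/3 ≈ 11.3333
Work factor (direct): 274/394 ≈ 0.6954
d₂ = 12 × 34/3 × 274/394 = (12 × 34 × 274) / (3 × 394) = 111792/1182
≈ 94.58 days

94.58 days


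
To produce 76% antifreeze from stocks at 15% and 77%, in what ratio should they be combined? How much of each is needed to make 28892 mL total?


Let x parts of 15% mix with y parts of 77%.
15x + 77y = 76(x + y)
15x + 77y = 76x + 76y
x(15 - 76) = y(76 - 77)
x/y = (77 - 76)/(76 - 15) = 1/61
Simplify: 1:61
Total parts = 62; one part = 28892/62 = 466.00 mL
15% solution: 1×466.00 = 466.00 mL
77% solution: 61×466.00 = 28426.00 mL
= ratio 1:61; 466.00 mL and 28426.00 mL

ratio 1:61; 466.00 mL and 28426.00 mL


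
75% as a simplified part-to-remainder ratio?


75% means 75 parts out of 100; remainder = 25
Part : remainder = 75:25
GCD = 25
= 3:1

3:1


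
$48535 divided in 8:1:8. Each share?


Total parts = 8 + 1 + 8 = 17
Part 1: 48535 × 8/17 = 22840.00
Part 2: 48535 × 1/17 = 2855.00
Part 3: 48535 × 8/17 = 22840.00
= Part 1: $22840.00, Part 2: $2855.00, Part 3: $22840.00

Part 1: $22840.00, Part 2: $2855.00, Part 3: $22840.00


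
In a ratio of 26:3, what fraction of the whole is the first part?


Total parts = 26 + 3 = 29
First part: 26/29 = 26/29
= 26/29

26/29


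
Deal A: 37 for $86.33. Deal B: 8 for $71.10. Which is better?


Deal A: $86.33/37 = $2.3332/unit
Deal B: $71.10/8 = $8.8875/unit
A is cheaper per unit
= Deal A

Deal A


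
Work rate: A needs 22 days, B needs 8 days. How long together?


Rate of A = 1/22 per day
Rate of B = 1/8 per day
Combined rate = 1/22 + 1/8 = 30/176 ≈ 0.1705 per day
Days = 1 / combined rate = 176/30
≈ 5.87 days

5.87 days


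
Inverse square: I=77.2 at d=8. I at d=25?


I₁d₁² = I₂d₂²
I₂ = I₁ × (d₁/d₂)²
= 77.2 × (8/25)²
= 77.2 × 64/625
= 4940.8/625
≈ 7.9053

7.9053


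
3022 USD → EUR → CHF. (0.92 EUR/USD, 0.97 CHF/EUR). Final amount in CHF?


Step 1: 3022 USD × 0.92 = 2780.24 EUR
Step 2: 2780.24 EUR × 0.97 = 2696.83 CHF
Implied rate USD→CHF = 0.92 × 0.97 = 0.8924
= 2696.83 CHF

2696.83 CHF


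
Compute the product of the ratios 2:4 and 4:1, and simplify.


Compound ratio = (2×4) : (4×1)
= 8:4
GCD = 4
= 2:1

2:1


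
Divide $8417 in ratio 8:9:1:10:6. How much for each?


Total parts = 8 + 9 + 1 + 10 + 6 = 34
Part 1: 8417 × 8/34 = 1980.47
Part 2: 8417 × 9/34 = 2228.03
Part 3: 8417 × 1/34 = 247.56
Part 4: 8417 × 10/34 = 2475.59
Part 5: 8417 × 6/34 = 1485.35
= Part 1: $1980.47, Part 2: $2228.03, Part 3: $247.56, Part 4: $2475.59, Part 5: $1485.35

Part 1: $1980.47, Part 2: $2228.03, Part 3: $247.56, Part 4: $2475.59, Part 5: $1485.35


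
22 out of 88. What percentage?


Percentage = (part / whole) × 100
= (22 / 88) × 100
= 25.00%

25.00%


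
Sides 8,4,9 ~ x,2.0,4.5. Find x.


Scale factor = 2.0/4 = 0.5
Missing side = 8 × 0.5
= 4.0

4.0


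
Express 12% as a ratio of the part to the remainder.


12% means 12 parts out of 100; remainder = 88
Part : remainder = 12:88
GCD = 4
= 3:22

3:22


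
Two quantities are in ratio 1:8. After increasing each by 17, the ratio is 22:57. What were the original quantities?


Let A = 1k, B = 8k.
(1k + 17) / (8k + 17) = 22/57
Cross-multiply: 57(1k + 17) = 22(8k + 17)
57k + 969 = 176k + 374
57k - 176k = 374 - 969
-119k = -595
k = -595/-119 = 5
A = 1×5 = 5, B = 8×5 = 40
= A = 5, B = 40

A = 5, B = 40


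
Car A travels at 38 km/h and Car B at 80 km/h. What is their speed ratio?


Ratio = 38:80
GCD = 2
Simplified = 19:40
Time ratio (same distance) = 40:19
Speed ratio = 19:40

19:40


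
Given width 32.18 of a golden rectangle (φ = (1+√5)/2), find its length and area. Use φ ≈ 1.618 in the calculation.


φ = (1 + √5) / 2 ≈ 1.618
Length = width × φ = 32.18 × 1.618 = 52.06724
≈ 52.07
Area = width × length = 32.18 × 52.06724 = 1675.5237832 ≈ 1675.52
= Length: 52.07, Area: 1675.52

Length: 52.07, Area: 1675.52


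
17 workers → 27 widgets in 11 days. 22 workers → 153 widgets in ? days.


Days ∝ work / workers, so d₂ = d₁ × (m₁/m₂) × (w₂/w₁)
Workers factor (inverse): 17/22 ≈ 0.7727
Work factor (direct): 153/27 ≈ 5.6667
d₂ = 11 × 17/22 × 153/27 = (11 × 17 × 153) / (22 × 27) = 28611/594
≈ 48.17 days

48.17 days


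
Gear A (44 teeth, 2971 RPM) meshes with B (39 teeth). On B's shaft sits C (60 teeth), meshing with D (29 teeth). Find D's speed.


Stage 1: RPM_B = RPM_A × t_A/t_B = 2971 × 44/39 = 130724/39 ≈ 3351.90
B and C share a shaft → RPM_C = RPM_B
Stage 2: RPM_D = RPM_C × t_C/t_D = RPM_A × (t_A×t_C)/(t_B×t_D)
Overall ratio = (44×60)/(39×29) = 2640/1131
RPM_D = 2971 × 2640/1131 = 7843440/1131
≈ 6934.96 RPM

6934.96 RPM


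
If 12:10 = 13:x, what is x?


Cross multiply: 12 × x = 10 × 13
12x = 130
x = 130 / 12
= 10.83

10.83


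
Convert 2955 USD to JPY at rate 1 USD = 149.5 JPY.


Amount × rate = 2955 × 149.5
= 441772.50 JPY

441772.50 JPY


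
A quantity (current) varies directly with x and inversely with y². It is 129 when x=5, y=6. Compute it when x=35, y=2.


z = k·x/y²
Solve for k using the known point: k = z·y²/x = 129×36/5 = 4644/5 = 928.8000
Now evaluate at x=35, y=2:
z = k × 35 / 4 = (4644 × 35) / (5 × 4) = 162540/20
= 8127.0000

8127.0000


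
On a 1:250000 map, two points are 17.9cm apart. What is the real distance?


Real distance = map distance × scale
= 17.9cm × 250000
= 4475000 cm = 44750.0 m
= 44.750 km

44.750 km


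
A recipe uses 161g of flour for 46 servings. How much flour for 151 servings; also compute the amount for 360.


Direct proportion: y/x = constant
k = 161/46 = 3.5000
y at x=151: k × 151 = 161 × 151 / 46 = 24311/46 = 528.50
y at x=360: k × 360 = 161 × 360 / 46 = 57960/46 = 1260.00
= 528.50 and 1260.00

528.50 and 1260.00


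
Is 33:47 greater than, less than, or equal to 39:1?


33/47 = 0.7021
39/1 = 39.0000
0.7021 < 39.0000, so 33:47 is less
= less than

less than


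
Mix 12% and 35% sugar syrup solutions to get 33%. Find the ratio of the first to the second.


Let x parts of 12% mix with y parts of 35%.
12x + 35y = 33(x + y)
12x + 35y = 33x + 33y
x(12 - 33) = y(33 - 35)
x/y = (35 - 33)/(33 - 12) = 2/21
Simplify: 2:21
= 2:21

2:21


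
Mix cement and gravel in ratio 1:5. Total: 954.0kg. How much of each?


Total parts = 1 + 5 = 6
cement: 954.0 × 1/6 = 159.0kg
gravel: 954.0 × 5/6 = 795.0kg
= 159.0kg and 795.0kg

159.0kg and 795.0kg


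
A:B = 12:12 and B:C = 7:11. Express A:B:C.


Match B: multiply A:B by 7 → 84:84
Multiply B:C by 12 → 84:132
Combined: 84:84:132
GCD = 12
= 7:7:11

7:7:11


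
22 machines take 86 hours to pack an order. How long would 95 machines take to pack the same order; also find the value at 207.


Inverse proportion: x × y = constant
k = 22 × 86 = 1892
At x=95: k/95 = 19.92
At x=207: k/207 = 9.14
= 19.92 and 9.14

19.92 and 9.14


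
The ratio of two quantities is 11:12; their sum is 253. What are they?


Let A = 11k, B = 12k.
11k + 12k = 253
23k = 253 → k = 253/23 = 11
A = 11×11 = 121, B = 12×11 = 132
= A = 121, B = 132

A = 121, B = 132


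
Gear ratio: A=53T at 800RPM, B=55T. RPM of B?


Gear ratio = 53:55 = 53:55
RPM_B = RPM_A × (teeth_A / teeth_B)
= 800 × (53/55)
= 770.9 RPM

770.9 RPM


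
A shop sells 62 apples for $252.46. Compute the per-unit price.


Unit rate = total / quantity
= 252.46 / 62
= $4.07 per unit

$4.07 per unit


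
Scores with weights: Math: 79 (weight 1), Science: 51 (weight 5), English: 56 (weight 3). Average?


Numerator = 79×1 + 51×5 + 56×3
= 79 + 255 + 168
= 502
Total weight = 9
Weighted avg = 502/9
= 55.78

55.78


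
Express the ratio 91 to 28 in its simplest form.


GCD(91, 28) = 7
91/7 : 28/7
= 13:4

13:4


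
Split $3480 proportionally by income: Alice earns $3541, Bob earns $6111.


Total income = 3541 + 6111 = $9652
Alice: $3480 × 3541/9652 = $1276.70
Bob: $3480 × 6111/9652 = $2203.30
= Alice: $1276.70, Bob: $2203.30

Alice: $1276.70, Bob: $2203.30


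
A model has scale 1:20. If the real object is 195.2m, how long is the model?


Model size = real / scale
= 195.2 / 20
= 9.7600 m

9.7600 m


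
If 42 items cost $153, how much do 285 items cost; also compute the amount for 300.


Direct proportion: y/x = constant
k = 153/42 ≈ 3.6429
y at x=285: k × 285 = 153 × 285 / 42 = 43605/42 ≈ 1038.21
y at x=300: k × 300 = 153 × 300 / 42 = 45900/42 ≈ 1092.86
= 1038.21 and 1092.86

1038.21 and 1092.86


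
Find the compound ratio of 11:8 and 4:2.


Compound ratio = (11×4) : (8×2)
= 44:16
GCD = 4
= 11:4

11:4


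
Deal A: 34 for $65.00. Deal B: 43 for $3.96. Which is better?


Deal A: $65.00/34 = $1.9118/unit
Deal B: $3.96/43 = $0.0921/unit
B is cheaper per unit
= Deal B

Deal B


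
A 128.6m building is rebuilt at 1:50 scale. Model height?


Model size = real / scale
= 128.6 / 50
= 2.5720 m

2.5720 m


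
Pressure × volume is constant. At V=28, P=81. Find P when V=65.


Inverse proportion: x × y = constant
k = 28 × 81 = 2268
y₂ = k / 65 = 2268 / 65
= 34.89

34.89


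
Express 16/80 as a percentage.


Percentage = (part / whole) × 100
= (16 / 80) × 100
= 20.00%

20.00%


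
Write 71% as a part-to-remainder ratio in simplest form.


71% means 71 parts out of 100; remainder = 29
Part : remainder = 71:29
GCD = 1
= 71:29

71:29


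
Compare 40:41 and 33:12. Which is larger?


40/41 = 0.9756
33/12 = 2.7500
0.9756 < 2.7500, so 40:41 is less
= 33:12

33:12


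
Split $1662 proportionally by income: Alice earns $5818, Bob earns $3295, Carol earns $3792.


Total income = 5818 + 3295 + 3792 = $12905
Alice: $1662 × 5818/12905 = $749.28
Bob: $1662 × 3295/12905 = $424.35
Carol: $1662 × 3792/12905 = $488.36
= Alice: $749.28, Bob: $424.35, Carol: $488.36

Alice: $749.28, Bob: $424.35, Carol: $488.36


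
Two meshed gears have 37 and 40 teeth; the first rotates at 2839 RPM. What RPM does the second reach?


Gear ratio = 37:40 = 37:40
RPM_B = RPM_A × (teeth_A / teeth_B)
= 2839 × (37/40)
= 2626.1 RPM

2626.1 RPM


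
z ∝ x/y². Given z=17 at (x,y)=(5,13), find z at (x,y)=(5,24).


z = k·x/y²
Solve for k using the known point: k = z·y²/x = 17×169/5 = 2873/5 = 574.6000
Now evaluate at x=5, y=24:
z = k × 5 / 576 = (2873 × 5) / (5 × 576) = 14365/2880
≈ 4.9878

4.9878


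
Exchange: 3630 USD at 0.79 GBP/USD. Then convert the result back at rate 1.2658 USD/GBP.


Amount × rate = 3630 × 0.79 = 2867.70 GBP
Round-trip: 2867.70 × 1.2658 = 3629.93 USD
= 2867.70 GBP, then 3629.93 USD

2867.70 GBP, then 3629.93 USD


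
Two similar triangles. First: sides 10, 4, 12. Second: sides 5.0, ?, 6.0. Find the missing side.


Scale factor = 5.0/10 = 0.5
Missing side = 4 × 0.5
= 2.0

2.0


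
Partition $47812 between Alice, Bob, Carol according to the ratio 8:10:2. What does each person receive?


Total parts = 8 + 10 + 2 = 20
Alice: 47812 × 8/20 = 19124.80
Bob: 47812 × 10/20 = 23906.00
Carol: 47812 × 2/20 = 4781.20
= Alice: $19124.80, Bob: $23906.00, Carol: $4781.20

Alice: $19124.80, Bob: $23906.00, Carol: $4781.20


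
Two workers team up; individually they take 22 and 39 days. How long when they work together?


Rate of A = 1/22 per day
Rate of B = 1/39 per day
Combined rate = 1/22 + 1/39 = 61/858 ≈ 0.0711 per day
Days = 1 / combined rate = 858/61
≈ 14.07 days

14.07 days


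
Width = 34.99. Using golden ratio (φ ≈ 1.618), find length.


φ = (1 + √5) / 2 ≈ 1.618
Length = width × φ = 34.99 × 1.618 = 56.61382
≈ 56.61

56.61


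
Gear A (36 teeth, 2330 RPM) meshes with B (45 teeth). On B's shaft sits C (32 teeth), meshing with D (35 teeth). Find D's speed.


Stage 1: RPM_B = RPM_A × t_A/t_B = 2330 × 36/45 = 83880/45 = 1864.00
B and C share a shaft → RPM_C = RPM_B
Stage 2: RPM_D = RPM_C × t_C/t_D = RPM_A × (t_A×t_C)/(t_B×t_D)
Overall ratio = (36×32)/(45×35) = 1152/1575
RPM_D = 2330 × 1152/1575 = 2684160/1575
≈ 1704.23 RPM

1704.23 RPM


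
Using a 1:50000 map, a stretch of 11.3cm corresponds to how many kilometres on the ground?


Real distance = map distance × scale
= 11.3cm × 50000
= 565000 cm = 5650.0 m
= 5.650 km

5.650 km


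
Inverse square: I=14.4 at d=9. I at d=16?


I₁d₁² = I₂d₂²
I₂ = I₁ × (d₁/d₂)²
= 14.4 × (9/16)²
= 14.4 × 81/256
= 1166.4/256
≈ 4.5563

4.5563


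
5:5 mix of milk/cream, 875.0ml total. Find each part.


Total parts = 5 + 5 = 10
milk: 875.0 × 5/10 = 437.5ml
cream: 875.0 × 5/10 = 437.5ml
= 437.5ml and 437.5ml

437.5ml and 437.5ml


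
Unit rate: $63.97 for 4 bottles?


Unit rate = total / quantity
= 63.97 / 4
= $15.99 per unit

$15.99 per unit


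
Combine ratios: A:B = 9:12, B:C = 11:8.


Match B: multiply A:B by 11 → 99:132
Multiply B:C by 12 → 132:96
Combined: 99:132:96
GCD = 3
= 33:44:32

33:44:32


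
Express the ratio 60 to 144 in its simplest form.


GCD(60, 144) = 12
60/12 : 144/12
= 5:12

5:12


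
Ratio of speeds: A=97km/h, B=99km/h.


Ratio = 97:99
GCD = 1
Simplified = 97:99
Time ratio (same distance) = 99:97
Speed ratio = 97:99

97:99


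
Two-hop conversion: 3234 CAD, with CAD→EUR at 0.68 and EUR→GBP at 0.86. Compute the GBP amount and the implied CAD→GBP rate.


Step 1: 3234 CAD × 0.68 = 2199.12 EUR
Step 2: 2199.12 EUR × 0.86 = 1891.24 GBP
Implied rate CAD→GBP = 0.68 × 0.86 = 0.5848
= 1891.24 GBP; implied rate 0.5848 GBP/CAD

1891.24 GBP; implied rate 0.5848 GBP/CAD


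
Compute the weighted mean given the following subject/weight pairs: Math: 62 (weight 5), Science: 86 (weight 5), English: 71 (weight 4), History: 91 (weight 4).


Numerator = 62×5 + 86×5 + 71×4 + 91×4
= 310 + 430 + 284 + 364
= 1388
Total weight = 18
Weighted avg = 1388/18
= 77.11

77.11


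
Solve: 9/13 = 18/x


Cross multiply: 9 × x = 13 × 18
9x = 234
x = 234 / 9
= 26.00

26.00


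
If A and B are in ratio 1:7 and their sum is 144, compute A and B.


Let A = 1k, B = 7k.
1k + 7k = 144
8k = 144 → k = 144/8 = 18
A = 1×18 = 18, B = 7×18 = 126
= A = 18, B = 126

A = 18, B = 126


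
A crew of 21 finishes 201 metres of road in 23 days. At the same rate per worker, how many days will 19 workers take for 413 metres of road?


Days ∝ work / workers, so d₂ = d₁ × (m₁/m₂) × (w₂/w₁)
Workers factor (inverse): 21/19 ≈ 1.1053
Work factor (direct): 413/201 ≈ 2.0547
d₂ = 23 × 21/19 × 413/201 = (23 × 21 × 413) / (19 × 201) = 199479/3819
≈ 52.23 days

52.23 days


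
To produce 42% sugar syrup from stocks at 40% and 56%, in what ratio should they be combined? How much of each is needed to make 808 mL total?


Let x parts of 40% mix with y parts of 56%.
40x + 56y = 42(x + y)
40x + 56y = 42x + 42y
x(40 - 42) = y(42 - 56)
x/y = (56 - 42)/(42 - 40) = 14/2
Simplify: 7:1
Total parts = 8; one part = 808/8 = 101.00 mL
40% solution: 7×101.00 = 707.00 mL
56% solution: 1×101.00 = 101.00 mL
= ratio 7:1; 707.00 mL and 101.00 mL

ratio 7:1; 707.00 mL and 101.00 mL


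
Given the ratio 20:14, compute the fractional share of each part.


Total parts = 20 + 14 = 34
First part: 20/34 = 10/17
Second part: 14/34 = 7/17
= 10/17 and 7/17

10/17 and 7/17


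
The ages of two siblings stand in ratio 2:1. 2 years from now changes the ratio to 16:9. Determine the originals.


Let A = 2k, B = 1k.
(2k + 2) / (1k + 2) = 16/9
Cross-multiply: 9(2k + 2) = 16(1k + 2)
18k + 18 = 16k + 32
18k - 16k = 32 - 18
2k = 14
k = 14/2 = 7
A = 2×7 = 14, B = 1×7 = 7
= A = 14, B = 7

A = 14, B = 7


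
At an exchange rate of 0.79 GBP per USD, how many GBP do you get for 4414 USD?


Amount × rate = 4414 × 0.79
= 3487.06 GBP

3487.06 GBP


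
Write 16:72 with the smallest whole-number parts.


GCD(16, 72) = 8
16/8 : 72/8
= 2:9

2:9


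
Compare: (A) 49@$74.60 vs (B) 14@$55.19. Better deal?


Deal A: $74.60/49 = $1.5224/unit
Deal B: $55.19/14 = $3.9421/unit
A is cheaper per unit
= Deal A

Deal A


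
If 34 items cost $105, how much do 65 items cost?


Direct proportion: y/x = constant
k = 105/34 ≈ 3.0882
y₂ = k × 65 = 105 × 65 / 34 = 6825/34
≈ 200.74

200.74


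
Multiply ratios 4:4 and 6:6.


Compound ratio = (4×6) : (4×6)
= 24:24
GCD = 24
= 1:1

1:1


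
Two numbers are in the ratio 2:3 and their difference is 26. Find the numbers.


Let A = 2k, B = 3k.
3k - 2k = 26
1k = 26 → k = 26/1 = 26
A = 2×26 = 52, B = 3×26 = 78
= A = 52, B = 78

A = 52, B = 78


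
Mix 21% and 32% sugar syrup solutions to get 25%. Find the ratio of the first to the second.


Let x parts of 21% mix with y parts of 32%.
21x + 32y = 25(x + y)
21x + 32y = 25x + 25y
x(21 - 25) = y(25 - 32)
x/y = (32 - 25)/(25 - 21) = 7/4
Simplify: 7:4
= 7:4

7:4


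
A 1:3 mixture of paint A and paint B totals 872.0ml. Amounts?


Total parts = 1 + 3 = 4
paint A: 872.0 × 1/4 = 218.0ml
paint B: 872.0 × 3/4 = 654.0ml
= 218.0ml and 654.0ml

218.0ml and 654.0ml


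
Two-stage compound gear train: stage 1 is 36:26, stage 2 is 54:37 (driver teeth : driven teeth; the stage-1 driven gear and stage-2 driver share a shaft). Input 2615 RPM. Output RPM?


Stage 1: RPM_B = RPM_A × t_A/t_B = 2615 × 36/26 = 94140/26 ≈ 3620.77
B and C share a shaft → RPM_C = RPM_B
Stage 2: RPM_D = RPM_C × t_C/t_D = RPM_A × (t_A×t_C)/(t_B×t_D)
Overall ratio = (36×54)/(26×37) = 1944/962
RPM_D = 2615 × 1944/962 = 5083560/962
≈ 5284.37 RPM

5284.37 RPM


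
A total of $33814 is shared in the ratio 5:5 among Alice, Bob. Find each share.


Total parts = 5 + 5 = 10
Alice: 33814 × 5/10 = 16907.00
Bob: 33814 × 5/10 = 16907.00
= Alice: $16907.00, Bob: $16907.00

Alice: $16907.00, Bob: $16907.00


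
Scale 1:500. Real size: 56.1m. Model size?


Model size = real / scale
= 56.1 / 500
= 0.1122 m

0.1122 m


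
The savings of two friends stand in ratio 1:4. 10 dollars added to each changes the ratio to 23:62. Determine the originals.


Let A = 1k, B = 4k.
(1k + 10) / (4k + 10) = 23/62
Cross-multiply: 62(1k + 10) = 23(4k + 10)
62k + 620 = 92k + 230
62k - 92k = 230 - 620
-30k = -390
k = -390/-30 = 13
A = 1×13 = 13, B = 4×13 = 52
= A = 13, B = 52

A = 13, B = 52


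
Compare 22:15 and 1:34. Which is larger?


22/15 = 1.4667
1/34 = 0.0294
1.4667 > 0.0294, so 22:15 is greater
= 22:15

22:15


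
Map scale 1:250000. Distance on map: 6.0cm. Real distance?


Real distance = map distance × scale
= 6.0cm × 250000
= 1500000 cm = 15000.0 m
= 15.000 km

15.000 km


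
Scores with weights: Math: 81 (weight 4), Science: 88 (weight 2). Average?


Numerator = 81×4 + 88×2
= 324 + 176
= 500
Total weight = 6
Weighted avg = 500/6
= 83.33

83.33


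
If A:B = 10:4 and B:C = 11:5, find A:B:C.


Match B: multiply A:B by 11 → 110:44
Multiply B:C by 4 → 44:20
Combined: 110:44:20
GCD = 2
= 55:22:10

55:22:10


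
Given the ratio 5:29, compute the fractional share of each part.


Total parts = 5 + 29 = 34
First part: 5/34 = 5/34
Second part: 29/34 = 29/34
= 5/34 and 29/34

5/34 and 29/34


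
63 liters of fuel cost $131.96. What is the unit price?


Unit rate = total / quantity
= 131.96 / 63
= $2.09 per unit

$2.09 per unit


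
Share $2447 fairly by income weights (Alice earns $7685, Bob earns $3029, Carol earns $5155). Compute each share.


Total income = 7685 + 3029 + 5155 = $15869
Alice: $2447 × 7685/15869 = $1185.03
Bob: $2447 × 3029/15869 = $467.07
Carol: $2447 × 5155/15869 = $794.90
= Alice: $1185.03, Bob: $467.07, Carol: $794.90

Alice: $1185.03, Bob: $467.07, Carol: $794.90


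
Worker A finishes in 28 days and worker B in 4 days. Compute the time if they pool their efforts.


Rate of A = 1/28 per day
Rate of B = 1/4 per day
Combined rate = 1/28 + 1/4 = 32/112 ≈ 0.2857 per day
Days = 1 / combined rate = 112/32
= 3.50 days

3.50 days


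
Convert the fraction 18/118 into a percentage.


Percentage = (part / whole) × 100
= (18 / 118) × 100
≈ 15.25%

15.25%


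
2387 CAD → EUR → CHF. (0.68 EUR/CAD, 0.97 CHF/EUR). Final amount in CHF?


Step 1: 2387 CAD × 0.68 = 1623.16 EUR
Step 2: 1623.16 EUR × 0.97 = 1574.47 CHF
Implied rate CAD→CHF = 0.68 × 0.97 = 0.6596
= 1574.47 CHF

1574.47 CHF


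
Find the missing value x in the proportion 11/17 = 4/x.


Cross multiply: 11 × x = 17 × 4
11x = 68
x = 68 / 11
= 6.18

6.18


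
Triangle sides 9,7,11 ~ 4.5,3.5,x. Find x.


Scale factor = 4.5/9 = 0.5
Missing side = 11 × 0.5
= 5.5

5.5


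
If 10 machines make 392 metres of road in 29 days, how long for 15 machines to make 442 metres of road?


Days ∝ work / workers, so d₂ = d₁ × (m₁/m₂) × (w₂/w₁)
Workers factor (inverse): 10/15 ≈ 0.6667
Work factor (direct): 442/392 ≈ 1.1276
d₂ = 29 × 10/15 × 442/392 = (29 × 10 × 442) / (15 × 392) = 128180/5880
≈ 21.80 days

21.80 days


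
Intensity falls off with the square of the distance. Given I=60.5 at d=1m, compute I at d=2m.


I₁d₁² = I₂d₂²
I₂ = I₁ × (d₁/d₂)²
= 60.5 × (1/2)²
= 60.5 × 1/4
= 60.5/4
= 15.1250

15.1250


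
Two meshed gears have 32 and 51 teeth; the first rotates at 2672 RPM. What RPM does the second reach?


Gear ratio = 32:51 = 32:51
RPM_B = RPM_A × (teeth_A / teeth_B)
= 2672 × (32/51)
= 1676.5 RPM

1676.5 RPM


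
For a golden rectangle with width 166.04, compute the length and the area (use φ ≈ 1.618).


φ = (1 + √5) / 2 ≈ 1.618
Length = width × φ = 166.04 × 1.618 = 268.65272
≈ 268.65
Area = width × length = 166.04 × 268.65272 = 44607.0976288 ≈ 44607.10
= Length: 268.65, Area: 44607.10

Length: 268.65, Area: 44607.10


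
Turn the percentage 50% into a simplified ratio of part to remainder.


50% means 50 parts out of 100; remainder = 50
Part : remainder = 50:50
GCD = 50
= 1:1

1:1


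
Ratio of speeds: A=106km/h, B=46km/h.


Ratio = 106:46
GCD = 2
Simplified = 53:23
Time ratio (same distance) = 23:53
Speed ratio = 53:23

53:23


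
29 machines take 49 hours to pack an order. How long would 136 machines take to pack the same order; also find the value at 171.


Inverse proportion: x × y = constant
k = 29 × 49 = 1421
At x=136: k/136 = 10.45
At x=171: k/171 = 8.31
= 10.45 and 8.31

10.45 and 8.31


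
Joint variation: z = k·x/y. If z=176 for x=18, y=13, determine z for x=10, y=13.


z = k·x/y
Solve for k using the known point: k = z·y/x = 176×13/18 = 2288/18 ≈ 127.1111
Now evaluate at x=10, y=13:
z = k × 10 / 13 = (2288 × 10) / (18 × 13) = 22880/234
≈ 97.7778

97.7778


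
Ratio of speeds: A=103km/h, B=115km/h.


Ratio = 103:115
GCD = 1
Simplified = 103:115
Time ratio (same distance) = 115:103
Speed ratio = 103:115

103:115


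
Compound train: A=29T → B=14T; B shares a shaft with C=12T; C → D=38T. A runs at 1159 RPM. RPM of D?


Stage 1: RPM_B = RPM_A × t_A/t_B = 1159 × 29/14 = 33611/14 ≈ 2400.79
B and C share a shaft → RPM_C = RPM_B
Stage 2: RPM_D = RPM_C × t_C/t_D = RPM_A × (t_A×t_C)/(t_B×t_D)
Overall ratio = (29×12)/(14×38) = 348/532
RPM_D = 1159 × 348/532 = 403332/532
≈ 758.14 RPM

758.14 RPM


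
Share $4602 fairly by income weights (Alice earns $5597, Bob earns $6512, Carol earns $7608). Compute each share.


Total income = 5597 + 6512 + 7608 = $19717
Alice: $4602 × 5597/19717 = $1306.35
Bob: $4602 × 6512/19717 = $1519.92
Carol: $4602 × 7608/19717 = $1775.73
= Alice: $1306.35, Bob: $1519.92, Carol: $1775.73

Alice: $1306.35, Bob: $1519.92, Carol: $1775.73


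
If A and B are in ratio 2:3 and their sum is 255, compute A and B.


Let A = 2k, B = 3k.
2k + 3k = 255
5k = 255 → k = 255/5 = 51
A = 2×51 = 102, B = 3×51 = 153
= A = 102, B = 153

A = 102, B = 153


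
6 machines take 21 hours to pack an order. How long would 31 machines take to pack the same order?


Inverse proportion: x × y = constant
k = 6 × 21 = 126
y₂ = k / 31 = 126 / 31
= 4.06

4.06


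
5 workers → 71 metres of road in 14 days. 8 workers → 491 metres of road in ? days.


Days ∝ work / workers, so d₂ = d₁ × (m₁/m₂) × (w₂/w₁)
Workers factor (inverse): 5/8 = 0.6250
Work factor (direct): 491/71 ≈ 6.9155
d₂ = 14 × 5/8 × 491/71 = (14 × 5 × 491) / (8 × 71) = 34370/568
≈ 60.51 days

60.51 days


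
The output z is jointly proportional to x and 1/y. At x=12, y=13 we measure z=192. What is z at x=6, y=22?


z = k·x/y
Solve for k using the known point: k = z·y/x = 192×13/12 = 2496/12 = 208.0000
Now evaluate at x=6, y=22:
z = k × 6 / 22 = (2496 × 6) / (12 × 22) = 14976/264
≈ 56.7273

56.7273


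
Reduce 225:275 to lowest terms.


GCD(225, 275) = 25
225/25 : 275/25
= 9:11

9:11


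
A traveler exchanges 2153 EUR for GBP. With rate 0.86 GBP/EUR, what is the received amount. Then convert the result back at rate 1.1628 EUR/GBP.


Amount × rate = 2153 × 0.86 = 1851.58 GBP
Round-trip: 1851.58 × 1.1628 = 2153.02 EUR
= 1851.58 GBP, then 2153.02 EUR

1851.58 GBP, then 2153.02 EUR


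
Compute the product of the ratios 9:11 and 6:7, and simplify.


Compound ratio = (9×6) : (11×7)
= 54:77
GCD = 1
= 54:77

54:77


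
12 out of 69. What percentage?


Percentage = (part / whole) × 100
= (12 / 69) × 100
≈ 17.39%

17.39%


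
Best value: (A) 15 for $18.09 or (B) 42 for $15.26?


Deal A: $18.09/15 = $1.2060/unit
Deal B: $15.26/42 = $0.3633/unit
B is cheaper per unit
= Deal B

Deal B


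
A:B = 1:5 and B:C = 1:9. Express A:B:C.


Match B: multiply A:B by 1 → 1:5
Multiply B:C by 5 → 5:45
Combined: 1:5:45
GCD = 1
= 1:5:45

1:5:45


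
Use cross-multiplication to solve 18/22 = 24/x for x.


Cross multiply: 18 × x = 22 × 24
18x = 528
x = 528 / 18
= 29.33

29.33


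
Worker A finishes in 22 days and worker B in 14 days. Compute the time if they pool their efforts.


Rate of A = 1/22 per day
Rate of B = 1/14 per day
Combined rate = 1/22 + 1/14 = 36/308 ≈ 0.1169 per day
Days = 1 / combined rate = 308/36
≈ 8.56 days

8.56 days


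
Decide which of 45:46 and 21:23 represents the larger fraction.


45/46 = 0.9783
21/23 = 0.9130
0.9783 > 0.9130, so 45:46 is greater
= 45:46

45:46


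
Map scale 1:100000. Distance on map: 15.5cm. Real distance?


Real distance = map distance × scale
= 15.5cm × 100000
= 1550000 cm = 15500.0 m
= 15.500 km

15.500 km


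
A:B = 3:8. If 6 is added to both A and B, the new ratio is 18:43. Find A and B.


Let A = 3k, B = 8k.
(3k + 6) / (8k + 6) = 18/43
Cross-multiply: 43(3k + 6) = 18(8k + 6)
129k + 258 = 144k + 108
129k - 144k = 108 - 258
-15k = -150
k = -150/-15 = 10
A = 3×10 = 30, B = 8×10 = 80
= A = 30, B = 80

A = 30, B = 80


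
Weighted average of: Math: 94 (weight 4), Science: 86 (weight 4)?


Numerator = 94×4 + 86×4
= 376 + 344
= 720
Total weight = 8
Weighted avg = 720/8
= 90.00

90.00


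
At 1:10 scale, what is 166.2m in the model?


Model size = real / scale
= 166.2 / 10
= 16.6200 m

16.6200 m


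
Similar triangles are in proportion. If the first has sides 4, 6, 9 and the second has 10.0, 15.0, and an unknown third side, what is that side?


Scale factor = 10.0/4 = 2.5
Missing side = 9 × 2.5
= 22.5

22.5


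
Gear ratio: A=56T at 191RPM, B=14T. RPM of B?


Gear ratio = 56:14 = 4:1
RPM_B = RPM_A × (teeth_A / teeth_B)
= 191 × (56/14)
= 764.0 RPM

764.0 RPM


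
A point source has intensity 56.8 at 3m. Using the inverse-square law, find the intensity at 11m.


I₁d₁² = I₂d₂²
I₂ = I₁ × (d₁/d₂)²
= 56.8 × (3/11)²
= 56.8 × 9/121
= 511.2/121
≈ 4.2248

4.2248


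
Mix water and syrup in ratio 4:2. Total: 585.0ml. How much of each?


Total parts = 4 + 2 = 6
water: 585.0 × 4/6 = 390.0ml
syrup: 585.0 × 2/6 = 195.0ml
= 390.0ml and 195.0ml

390.0ml and 195.0ml


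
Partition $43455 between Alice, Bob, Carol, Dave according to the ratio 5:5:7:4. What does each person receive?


Total parts = 5 + 5 + 7 + 4 = 21
Alice: 43455 × 5/21 = 10346.43
Bob: 43455 × 5/21 = 10346.43
Carol: 43455 × 7/21 = 14485.00
Dave: 43455 × 4/21 = 8277.14
= Alice: $10346.43, Bob: $10346.43, Carol: $14485.00, Dave: $8277.14

Alice: $10346.43, Bob: $10346.43, Carol: $14485.00, Dave: $8277.14


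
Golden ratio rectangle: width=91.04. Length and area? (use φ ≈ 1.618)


φ = (1 + √5) / 2 ≈ 1.618
Length = width × φ = 91.04 × 1.618 = 147.30272
≈ 147.30
Area = width × length = 91.04 × 147.30272 = 13410.4396288 ≈ 13410.44
= Length: 147.30, Area: 13410.44

Length: 147.30, Area: 13410.44


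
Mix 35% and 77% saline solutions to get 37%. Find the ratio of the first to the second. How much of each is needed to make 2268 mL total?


Let x parts of 35% mix with y parts of 77%.
35x + 77y = 37(x + y)
35x + 77y = 37x + 37y
x(35 - 37) = y(37 - 77)
x/y = (77 - 37)/(37 - 35) = 40/2
Simplify: 20:1
Total parts = 21; one part = 2268/21 = 108.00 mL
35% solution: 20×108.00 = 2160.00 mL
77% solution: 1×108.00 = 108.00 mL
= ratio 20:1; 2160.00 mL and 108.00 mL

ratio 20:1; 2160.00 mL and 108.00 mL


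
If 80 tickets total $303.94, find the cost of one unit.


Unit rate = total / quantity
= 303.94 / 80
= $3.80 per unit

$3.80 per unit


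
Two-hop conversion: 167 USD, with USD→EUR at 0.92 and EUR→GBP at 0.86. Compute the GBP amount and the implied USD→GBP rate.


Step 1: 167 USD × 0.92 = 153.64 EUR
Step 2: 153.64 EUR × 0.86 = 132.13 GBP
Implied rate USD→GBP = 0.92 × 0.86 = 0.7912
= 132.13 GBP; implied rate 0.7912 GBP/USD

132.13 GBP; implied rate 0.7912 GBP/USD


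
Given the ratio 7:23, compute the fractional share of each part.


Total parts = 7 + 23 = 30
First part: 7/30 = 7/30
Second part: 23/30 = 23/30
= 7/30 and 23/30

7/30 and 23/30


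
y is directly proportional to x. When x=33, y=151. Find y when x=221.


Direct proportion: y/x = constant
k = 151/33 ≈ 4.5758
y₂ = k × 221 = 151 × 221 / 33 = 33371/33
≈ 1011.24

1011.24


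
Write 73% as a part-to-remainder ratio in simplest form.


73% means 73 parts out of 100; remainder = 27
Part : remainder = 73:27
GCD = 1
= 73:27

73:27


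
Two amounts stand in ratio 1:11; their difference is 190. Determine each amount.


Let A = 1k, B = 11k.
11k - 1k = 190
10k = 190 → k = 190/10 = 19
A = 1×19 = 19, B = 11×19 = 209
= A = 19, B = 209

A = 19, B = 209


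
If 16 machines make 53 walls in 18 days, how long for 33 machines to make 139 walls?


Days ∝ work / workers, so d₂ = d₁ × (m₁/m₂) × (w₂/w₁)
Workers factor (inverse): 16/33 ≈ 0.4848
Work factor (direct): 139/53 ≈ 2.6226
d₂ = 18 × 16/33 × 139/53 = (18 × 16 × 139) / (33 × 53) = 40032/1749
≈ 22.89 days

22.89 days
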